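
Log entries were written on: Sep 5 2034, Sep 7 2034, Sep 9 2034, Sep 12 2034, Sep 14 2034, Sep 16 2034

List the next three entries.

The gap pattern 2, 2, 3, 2, 2 repeats every 3 events.
These are the Tuesdays, Thursdays and Saturdays of each week.
The following Tuesday is Sep 19 2034.
The following Thursday is Sep 21 2034.
The following Saturday is Sep 23 2034.

Sep 19 2034, Sep 21 2034, Sep 23 2034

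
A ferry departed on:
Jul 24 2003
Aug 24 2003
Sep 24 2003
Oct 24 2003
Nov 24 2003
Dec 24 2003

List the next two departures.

Gaps: 31, 31, 30, 31, 30 days — not constant. Every event is on the 24th of the month.
Pattern: the 24th of each month.
January 2004: Jan 24 2004.
February 2004: Feb 24 2004.

Jan 24 2004, Feb 24 2004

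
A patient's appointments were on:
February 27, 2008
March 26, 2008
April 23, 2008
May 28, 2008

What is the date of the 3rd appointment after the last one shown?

All dates are Wednesdays, 28, 28, 35 days apart.
Specifically, the 4th Wednesday of each month.
June 2008 — 4th Wednesday is June 25, 2008.
4th Wednesday of July 2008: July 23, 2008.
4th Wednesday of August 2008: August 27, 2008.

August 27, 2008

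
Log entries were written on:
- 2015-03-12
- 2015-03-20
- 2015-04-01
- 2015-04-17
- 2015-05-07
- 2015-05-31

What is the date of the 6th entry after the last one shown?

The spacing grows by 4 each time: 8, 12, 16, 20, 24 days.
Next gap: 28 days. 2015-05-31 + 28 days = 2015-06-28.
Next gap: 32 days. 2015-06-28 + 32 days = 2015-07-30.
Next gap: 36 days. 2015-07-30 + 36 days = 2015-09-04.
Next gap: 40 days. 2015-09-04 + 40 days = 2015-10-14.
Next gap: 44 days. 2015-10-14 + 44 days = 2015-11-27.
Next gap: 48 days. 2015-11-27 + 48 days = 2016-01-14.

2016-01-14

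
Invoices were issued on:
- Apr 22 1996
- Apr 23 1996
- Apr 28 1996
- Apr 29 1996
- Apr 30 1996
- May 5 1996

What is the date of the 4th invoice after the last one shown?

The gap pattern 1, 5, 1, 1, 5 repeats every 3 events.
These are the Mondays, Tuesdays and Sundays of each week.
The following Monday is May 6 1996.
The following Tuesday is May 7 1996.
Next Sunday: May 12 1996.
Next Monday: May 13 1996.

May 13 1996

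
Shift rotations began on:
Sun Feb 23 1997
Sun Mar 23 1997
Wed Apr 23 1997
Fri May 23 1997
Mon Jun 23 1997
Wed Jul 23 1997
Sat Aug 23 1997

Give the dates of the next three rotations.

Each date is the 23rd; the gaps (28, 31, 30, 31, 30, 31) track the month lengths.
The rule is the 23rd of each month.
Next: September 1997 → Tue Sep 23 1997.
Next: October 1997 → Thu Oct 23 1997.
Next: November 1997 → Sun Nov 23 1997.

Tue Sep 23 1997, Thu Oct 23 1997, Sun Nov 23 1997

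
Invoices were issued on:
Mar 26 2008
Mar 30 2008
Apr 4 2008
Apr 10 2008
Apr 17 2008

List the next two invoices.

The spacing grows by 1 each time: 4, 5, 6, 7 days.
Next gap: 8 days. Apr 17 2008 + 8 days = Apr 25 2008.
Next gap: 9 days. Apr 25 2008 + 9 days = May 4 2008.

Apr 25 2008, May 4 2008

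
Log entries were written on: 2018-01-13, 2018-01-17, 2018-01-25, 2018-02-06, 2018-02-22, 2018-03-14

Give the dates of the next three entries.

Intervals are 4, 8, 12, 16, 20 days — an arithmetic progression with common difference 4.
Next gap: 24 days. 2018-03-14 + 24 days = 2018-04-07.
Next gap: 28 days. 2018-04-07 + 28 days = 2018-05-05.
Next gap: 32 days. 2018-05-05 + 32 days = 2018-06-06.

2018-04-07, 2018-05-05, 2018-06-06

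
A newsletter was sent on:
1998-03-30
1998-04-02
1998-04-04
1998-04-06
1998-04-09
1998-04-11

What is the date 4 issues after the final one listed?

The gap pattern 3, 2, 2, 3, 2 repeats every 3 events.
These are the Mondays, Thursdays and Saturdays of each week.
The following Monday is 1998-04-13.
Next Thursday: 1998-04-16.
The following Saturday is 1998-04-18.
The following Monday is 1998-04-20.

1998-04-20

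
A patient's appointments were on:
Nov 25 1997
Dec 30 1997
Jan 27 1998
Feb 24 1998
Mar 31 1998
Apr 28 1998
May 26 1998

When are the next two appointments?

Jun 30 1998, Jul 28 1998

These are Tuesdays with 35, 28, 28, 35, 28, 28-day gaps.
Each is the final Tuesday of its month — Dec 30 1997 is past the 28th, so '4th Tuesday' doesn't fit.
Last Tuesday of June 1998: Jun 30 1998.
Last Tuesday of July 1998: Jul 28 1998.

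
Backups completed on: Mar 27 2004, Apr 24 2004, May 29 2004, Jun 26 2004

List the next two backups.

Jul 31 2004, Aug 28 2004

Every date is a Saturday; gaps 28, 35, 28 days.
Each is the last Saturday of its month (at least one falls on the 29th or later, ruling out '4th Saturday').
July 2004 ends with Saturday Jul 31 2004.
Last Saturday of August 2004: Aug 28 2004.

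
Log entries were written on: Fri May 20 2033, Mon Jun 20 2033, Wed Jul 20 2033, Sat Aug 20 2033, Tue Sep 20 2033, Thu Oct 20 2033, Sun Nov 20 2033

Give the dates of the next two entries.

Each date is the 20th; the gaps (31, 30, 31, 31, 30, 31) track the month lengths.
The rule is the 20th of each month.
Next: December 2033 → Tue Dec 20 2033.
January 2034: Fri Jan 20 2034.

Tue Dec 20 2033, Fri Jan 20 2034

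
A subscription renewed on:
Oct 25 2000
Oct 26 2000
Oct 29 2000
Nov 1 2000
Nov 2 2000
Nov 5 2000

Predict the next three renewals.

Nov 8 2000, Nov 9 2000, Nov 12 2000

Gaps: 1, 3, 3, 1, 3 days — not constant, but cyclic with period 3.
The events fall on every Wednesday, Thursday and Sunday.
The following Wednesday is Nov 8 2000.
Next Thursday: Nov 9 2000.
Next Sunday: Nov 12 2000.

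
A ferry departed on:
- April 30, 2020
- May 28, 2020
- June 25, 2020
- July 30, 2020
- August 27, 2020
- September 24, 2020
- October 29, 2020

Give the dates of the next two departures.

Every date is a Thursday; gaps 28, 28, 35, 28, 28, 35 days.
Each is the last Thursday of its month (at least one falls on the 29th or later, ruling out '4th Thursday').
Last Thursday of November 2020: November 26, 2020.
December 2020 ends with Thursday December 31, 2020.

November 26, 2020; December 31, 2020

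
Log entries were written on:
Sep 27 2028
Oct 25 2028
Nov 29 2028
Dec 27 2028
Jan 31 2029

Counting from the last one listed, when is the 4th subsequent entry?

These are Wednesdays with 28, 35, 28, 35-day gaps.
Each is the final Wednesday of its month — Nov 29 2028 is past the 28th, so '4th Wednesday' doesn't fit.
February 2029 ends with Wednesday Feb 28 2029.
March 2029 ends with Wednesday Mar 28 2029.
Last Wednesday of April 2029: Apr 25 2029.
Last Wednesday of May 2029: May 30 2029.

May 30 2029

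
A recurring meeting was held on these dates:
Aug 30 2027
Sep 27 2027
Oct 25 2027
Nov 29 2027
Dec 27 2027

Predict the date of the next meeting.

These are Mondays with 28, 28, 35, 28-day gaps.
Each is the final Monday of its month — Aug 30 2027 is past the 28th, so '4th Monday' doesn't fit.
Last Monday of January 2028: Jan 31 2028.

Jan 31 2028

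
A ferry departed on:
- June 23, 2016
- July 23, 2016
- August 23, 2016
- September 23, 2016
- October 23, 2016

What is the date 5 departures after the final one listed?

March 23, 2017

Gaps: 30, 31, 31, 30 days — not constant. Every event is on the 23rd of the month.
Pattern: the 23rd of each month.
Next: November 2016 → November 23, 2016.
December 2016: December 23, 2016.
Next: January 2017 → January 23, 2017.
Next: February 2017 → February 23, 2017.
Next: March 2017 → March 23, 2017.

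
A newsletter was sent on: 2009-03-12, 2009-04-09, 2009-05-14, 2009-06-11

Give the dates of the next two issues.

These are Thursdays at 28- or 35-day spacing (28, 35, 28).
The pattern: 2nd Thursday of the month.
July 2009 — 2nd Thursday is 2009-07-09.
August 2009 — 2nd Thursday is 2009-08-13.

2009-07-09, 2009-08-13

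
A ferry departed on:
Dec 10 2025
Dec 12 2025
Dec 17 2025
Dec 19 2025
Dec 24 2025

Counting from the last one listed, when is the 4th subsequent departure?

Every event lands on a Wednesday or Friday (gaps cycle 2, 5, 2, 5).
So the schedule is: every Wednesday and Friday.
The following Friday is Dec 26 2025.
Next Wednesday: Dec 31 2025.
The following Friday is Jan 2 2026.
The following Wednesday is Jan 7 2026.

Jan 7 2026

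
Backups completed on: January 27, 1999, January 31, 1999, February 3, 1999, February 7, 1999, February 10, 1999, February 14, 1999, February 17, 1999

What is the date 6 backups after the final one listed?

The gap pattern 4, 3, 4, 3, 4, 3 repeats every 2 events.
These are the Wednesdays and Sundays of each week.
Next Sunday: February 21, 1999.
The following Wednesday is February 24, 1999.
Next Sunday: February 28, 1999.
The following Wednesday is March 3, 1999.
Next Sunday: March 7, 1999.
The following Wednesday is March 10, 1999.

March 10, 1999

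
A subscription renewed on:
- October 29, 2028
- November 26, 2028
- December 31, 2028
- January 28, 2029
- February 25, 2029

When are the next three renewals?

March 25, 2029; April 29, 2029; May 27, 2029

Every date is a Sunday; gaps 28, 35, 28, 28 days.
Each is the last Sunday of its month (at least one falls on the 29th or later, ruling out '4th Sunday').
Last Sunday of March 2029: March 25, 2029.
April 2029 ends with Sunday April 29, 2029.
May 2029 ends with Sunday May 27, 2029.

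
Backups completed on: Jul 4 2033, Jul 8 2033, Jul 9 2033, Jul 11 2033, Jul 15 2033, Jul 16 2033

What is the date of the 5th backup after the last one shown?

Jul 29 2033

The gap pattern 4, 1, 2, 4, 1 repeats every 3 events.
These are the Mondays, Fridays and Saturdays of each week.
The following Monday is Jul 18 2033.
Next Friday: Jul 22 2033.
Next Saturday: Jul 23 2033.
The following Monday is Jul 25 2033.
The following Friday is Jul 29 2033.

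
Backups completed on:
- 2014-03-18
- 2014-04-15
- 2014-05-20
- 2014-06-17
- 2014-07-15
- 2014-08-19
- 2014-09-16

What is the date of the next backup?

All dates are Tuesdays, 28, 35, 28, 28, 35, 28 days apart.
Specifically, the 3rd Tuesday of each month.
October 2014 — 3rd Tuesday is 2014-10-21.

2014-10-21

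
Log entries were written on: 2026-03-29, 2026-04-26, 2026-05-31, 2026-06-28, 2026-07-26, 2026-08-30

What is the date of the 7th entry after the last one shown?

2027-03-28

These are Sundays with 28, 35, 28, 28, 35-day gaps.
Each is the final Sunday of its month — 2026-03-29 is past the 28th, so '4th Sunday' doesn't fit.
Last Sunday of September 2026: 2026-09-27.
October 2026 ends with Sunday 2026-10-25.
November 2026 ends with Sunday 2026-11-29.
December 2026 ends with Sunday 2026-12-27.
Last Sunday of January 2027: 2027-01-31.
February 2027 ends with Sunday 2027-02-28.
March 2027 ends with Sunday 2027-03-28.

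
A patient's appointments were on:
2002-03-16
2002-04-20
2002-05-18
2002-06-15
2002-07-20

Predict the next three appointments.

2002-08-17, 2002-09-21, 2002-10-19

Gaps: 35, 28, 28, 35 days — a mix of 28 and 35. Every date is a Saturday.
Each is the 3rd Saturday of its month.
3rd Saturday of August 2002: 2002-08-17.
September 2002 — 3rd Saturday is 2002-09-21.
3rd Saturday of October 2002: 2002-10-19.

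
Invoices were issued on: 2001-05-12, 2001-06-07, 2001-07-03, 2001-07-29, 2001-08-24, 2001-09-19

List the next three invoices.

Every event comes 26 days after the last (26, 26, 26, 26, 26).
2001-09-19 + 26 days = 2001-10-15.
2001-10-15 + 26 days = 2001-11-10.
2001-11-10 + 26 days = 2001-12-06.

2001-10-15, 2001-11-10, 2001-12-06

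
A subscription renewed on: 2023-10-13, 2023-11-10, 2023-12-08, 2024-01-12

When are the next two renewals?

2024-02-09, 2024-03-08

All dates are Fridays, 28, 28, 35 days apart.
Specifically, the 2nd Friday of each month.
February 2024 — 2nd Friday is 2024-02-09.
March 2024 — 2nd Friday is 2024-03-08.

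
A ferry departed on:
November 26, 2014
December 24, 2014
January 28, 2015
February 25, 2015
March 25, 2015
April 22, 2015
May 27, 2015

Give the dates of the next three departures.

These are Wednesdays at 28- or 35-day spacing (28, 35, 28, 28, 28, 35).
The pattern: 4th Wednesday of the month.
June 2015 — 4th Wednesday is June 24, 2015.
4th Wednesday of July 2015: July 22, 2015.
August 2015 — 4th Wednesday is August 26, 2015.

June 24, 2015; July 22, 2015; August 26, 2015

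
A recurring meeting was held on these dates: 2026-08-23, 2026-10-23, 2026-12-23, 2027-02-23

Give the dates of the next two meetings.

Each date is the 23rd; the gaps (61, 61, 62) track the month lengths.
The rule is the 23rd of every 2 months.
Next: April 2027 → 2027-04-23.
June 2027: 2027-06-23.

2027-04-23, 2027-06-23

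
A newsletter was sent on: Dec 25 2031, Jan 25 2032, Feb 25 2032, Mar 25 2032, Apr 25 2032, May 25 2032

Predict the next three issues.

Jun 25 2032, Jul 25 2032, Aug 25 2032

The day-of-month is always 25 (31, 31, 29, 31, 30 days between events).
So this recurs on the 25th of each month.
Next: June 2032 → Jun 25 2032.
July 2032: Jul 25 2032.
Next: August 2032 → Aug 25 2032.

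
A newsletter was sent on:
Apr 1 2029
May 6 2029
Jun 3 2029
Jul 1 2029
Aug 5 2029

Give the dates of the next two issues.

All dates are Sundays, 35, 28, 28, 35 days apart.
Specifically, the 1st Sunday of each month.
September 2029 — 1st Sunday is Sep 2 2029.
1st Sunday of October 2029: Oct 7 2029.

Sep 2 2029, Oct 7 2029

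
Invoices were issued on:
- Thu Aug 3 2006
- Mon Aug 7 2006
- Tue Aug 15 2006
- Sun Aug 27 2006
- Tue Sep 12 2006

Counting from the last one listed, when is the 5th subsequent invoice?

Gaps: 4, 8, 12, 16 days — each gap is 4 larger than the previous one.
Next gap: 20 days. Tue Sep 12 2006 + 20 days = Mon Oct 2 2006.
Next gap: 24 days. Mon Oct 2 2006 + 24 days = Thu Oct 26 2006.
Next gap: 28 days. Thu Oct 26 2006 + 28 days = Thu Nov 23 2006.
Next gap: 32 days. Thu Nov 23 2006 + 32 days = Mon Dec 25 2006.
Next gap: 36 days. Mon Dec 25 2006 + 36 days = Tue Jan 30 2007.

Tue Jan 30 2007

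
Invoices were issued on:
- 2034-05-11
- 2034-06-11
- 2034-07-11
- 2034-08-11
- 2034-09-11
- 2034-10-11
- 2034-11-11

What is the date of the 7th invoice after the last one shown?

2035-06-11

Gaps: 31, 30, 31, 31, 30, 31 days — not constant. Every event is on the 11th of the month.
Pattern: the 11th of each month.
Next: December 2034 → 2034-12-11.
Next: January 2035 → 2035-01-11.
February 2035: 2035-02-11.
Next: March 2035 → 2035-03-11.
April 2035: 2035-04-11.
Next: May 2035 → 2035-05-11.
June 2035: 2035-06-11.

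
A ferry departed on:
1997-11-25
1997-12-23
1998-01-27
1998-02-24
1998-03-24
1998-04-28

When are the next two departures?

All dates are Tuesdays, 28, 35, 28, 28, 35 days apart.
Specifically, the 4th Tuesday of each month.
May 1998 — 4th Tuesday is 1998-05-26.
4th Tuesday of June 1998: 1998-06-23.

1998-05-26, 1998-06-23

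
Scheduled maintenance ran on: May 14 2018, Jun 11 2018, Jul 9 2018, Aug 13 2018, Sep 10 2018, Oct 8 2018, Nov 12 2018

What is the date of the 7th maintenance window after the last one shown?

Jun 10 2019

These are Mondays at 28- or 35-day spacing (28, 28, 35, 28, 28, 35).
The pattern: 2nd Monday of the month.
2nd Monday of December 2018: Dec 10 2018.
January 2019 — 2nd Monday is Jan 14 2019.
2nd Monday of February 2019: Feb 11 2019.
2nd Monday of March 2019: Mar 11 2019.
April 2019 — 2nd Monday is Apr 8 2019.
May 2019 — 2nd Monday is May 13 2019.
June 2019 — 2nd Monday is Jun 10 2019.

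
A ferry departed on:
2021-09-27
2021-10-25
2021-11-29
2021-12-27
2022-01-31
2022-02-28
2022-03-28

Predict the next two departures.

These are Mondays with 28, 35, 28, 35, 28, 28-day gaps.
Each is the final Monday of its month — 2021-11-29 is past the 28th, so '4th Monday' doesn't fit.
April 2022 ends with Monday 2022-04-25.
May 2022 ends with Monday 2022-05-30.

2022-04-25, 2022-05-30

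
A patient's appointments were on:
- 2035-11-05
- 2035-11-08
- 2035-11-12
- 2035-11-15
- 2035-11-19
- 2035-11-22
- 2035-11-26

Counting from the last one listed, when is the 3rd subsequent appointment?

Every event lands on a Monday or Thursday (gaps cycle 3, 4, 3, 4, 3, 4).
So the schedule is: every Monday and Thursday.
The following Thursday is 2035-11-29.
The following Monday is 2035-12-03.
Next Thursday: 2035-12-06.

2035-12-06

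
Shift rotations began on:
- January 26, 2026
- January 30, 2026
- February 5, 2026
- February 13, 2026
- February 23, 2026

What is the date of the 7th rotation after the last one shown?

June 29, 2026

Intervals are 4, 6, 8, 10 days — an arithmetic progression with common difference 2.
Next gap: 12 days. February 23, 2026 + 12 days = March 7, 2026.
Next gap: 14 days. March 7, 2026 + 14 days = March 21, 2026.
Next gap: 16 days. March 21, 2026 + 16 days = April 6, 2026.
Next gap: 18 days. April 6, 2026 + 18 days = April 24, 2026.
Next gap: 20 days. April 24, 2026 + 20 days = May 14, 2026.
Next gap: 22 days. May 14, 2026 + 22 days = June 5, 2026.
Next gap: 24 days. June 5, 2026 + 24 days = June 29, 2026.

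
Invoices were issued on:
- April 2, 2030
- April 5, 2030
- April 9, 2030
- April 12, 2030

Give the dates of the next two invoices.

Every event lands on a Tuesday or Friday (gaps cycle 3, 4, 3).
So the schedule is: every Tuesday and Friday.
Next Tuesday: April 16, 2030.
The following Friday is April 19, 2030.

April 16, 2030; April 19, 2030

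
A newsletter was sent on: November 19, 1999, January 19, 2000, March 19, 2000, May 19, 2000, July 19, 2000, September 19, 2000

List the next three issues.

Each date is the 19th; the gaps (61, 60, 61, 61, 62) track the month lengths.
The rule is the 19th of every 2 months.
November 2000: November 19, 2000.
January 2001: January 19, 2001.
March 2001: March 19, 2001.

November 19, 2000; January 19, 2001; March 19, 2001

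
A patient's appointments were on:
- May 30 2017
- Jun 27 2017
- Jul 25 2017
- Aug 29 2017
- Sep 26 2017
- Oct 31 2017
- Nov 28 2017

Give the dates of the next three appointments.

Every date is a Tuesday; gaps 28, 28, 35, 28, 35, 28 days.
Each is the last Tuesday of its month (at least one falls on the 29th or later, ruling out '4th Tuesday').
December 2017 ends with Tuesday Dec 26 2017.
Last Tuesday of January 2018: Jan 30 2018.
Last Tuesday of February 2018: Feb 27 2018.

Dec 26 2017, Jan 30 2018, Feb 27 2018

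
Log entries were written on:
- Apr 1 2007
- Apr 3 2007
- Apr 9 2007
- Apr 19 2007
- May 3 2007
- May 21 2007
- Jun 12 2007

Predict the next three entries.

Jul 8 2007, Aug 7 2007, Sep 10 2007

The spacing grows by 4 each time: 2, 6, 10, 14, 18, 22 days.
Next gap: 26 days. Jun 12 2007 + 26 days = Jul 8 2007.
Next gap: 30 days. Jul 8 2007 + 30 days = Aug 7 2007.
Next gap: 34 days. Aug 7 2007 + 34 days = Sep 10 2007.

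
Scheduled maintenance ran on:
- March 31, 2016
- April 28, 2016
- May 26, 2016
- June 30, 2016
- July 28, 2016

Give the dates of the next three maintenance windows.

All Thursdays; the gaps (28, 28, 35, 28) vary with month length.
This is the last Thursday of each month.
August 2016 ends with Thursday August 25, 2016.
September 2016 ends with Thursday September 29, 2016.
Last Thursday of October 2016: October 27, 2016.

August 25, 2016; September 29, 2016; October 27, 2016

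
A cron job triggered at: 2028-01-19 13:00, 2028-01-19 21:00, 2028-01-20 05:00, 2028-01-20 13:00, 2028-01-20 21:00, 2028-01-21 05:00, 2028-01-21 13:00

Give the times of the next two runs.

2028-01-21 21:00, 2028-01-22 05:00

The interval is a steady 8 hours (8, 8, 8, 8, 8, 8).
2028-01-21 13:00 + 8 h = 2028-01-21 21:00.
2028-01-21 21:00 + 8 h = 2028-01-22 05:00.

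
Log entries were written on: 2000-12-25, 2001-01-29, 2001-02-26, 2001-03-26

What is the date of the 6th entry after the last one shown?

Every date is a Monday; gaps 35, 28, 28 days.
Each is the last Monday of its month (at least one falls on the 29th or later, ruling out '4th Monday').
April 2001 ends with Monday 2001-04-30.
Last Monday of May 2001: 2001-05-28.
June 2001 ends with Monday 2001-06-25.
Last Monday of July 2001: 2001-07-30.
Last Monday of August 2001: 2001-08-27.
Last Monday of September 2001: 2001-09-24.

2001-09-24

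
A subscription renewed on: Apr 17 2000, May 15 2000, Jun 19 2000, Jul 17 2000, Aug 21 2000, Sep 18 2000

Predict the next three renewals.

Oct 16 2000, Nov 20 2000, Dec 18 2000

All dates are Mondays, 28, 35, 28, 35, 28 days apart.
Specifically, the 3rd Monday of each month.
3rd Monday of October 2000: Oct 16 2000.
November 2000 — 3rd Monday is Nov 20 2000.
3rd Monday of December 2000: Dec 18 2000.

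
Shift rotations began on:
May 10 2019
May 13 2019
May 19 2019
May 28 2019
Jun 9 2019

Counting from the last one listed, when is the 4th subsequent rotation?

Aug 26 2019

The spacing grows by 3 each time: 3, 6, 9, 12 days.
Next gap: 15 days. Jun 9 2019 + 15 days = Jun 24 2019.
Next gap: 18 days. Jun 24 2019 + 18 days = Jul 12 2019.
Next gap: 21 days. Jul 12 2019 + 21 days = Aug 2 2019.
Next gap: 24 days. Aug 2 2019 + 24 days = Aug 26 2019.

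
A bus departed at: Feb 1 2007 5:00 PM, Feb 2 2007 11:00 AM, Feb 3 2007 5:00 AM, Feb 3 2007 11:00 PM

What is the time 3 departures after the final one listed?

The interval is a steady 18 hours (18, 18, 18).
Feb 3 2007 11:00 PM + 18 h = Feb 4 2007 5:00 PM.
Feb 4 2007 5:00 PM + 18 h = Feb 5 2007 11:00 AM.
Feb 5 2007 11:00 AM + 18 h = Feb 6 2007 5:00 AM.

Feb 6 2007 5:00 AM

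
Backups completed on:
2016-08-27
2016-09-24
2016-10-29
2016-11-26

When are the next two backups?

All Saturdays; the gaps (28, 35, 28) vary with month length.
This is the last Saturday of each month.
December 2016 ends with Saturday 2016-12-31.
Last Saturday of January 2017: 2017-01-28.

2016-12-31, 2017-01-28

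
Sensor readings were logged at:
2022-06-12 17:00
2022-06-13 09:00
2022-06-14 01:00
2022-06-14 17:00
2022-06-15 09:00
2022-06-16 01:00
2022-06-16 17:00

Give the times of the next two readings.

2022-06-17 09:00, 2022-06-18 01:00

Gaps: 16, 16, 16, 16, 16, 16 hours — each event is 16 hours after the previous one.
2022-06-16 17:00 + 16 h = 2022-06-17 09:00.
2022-06-17 09:00 + 16 h = 2022-06-18 01:00.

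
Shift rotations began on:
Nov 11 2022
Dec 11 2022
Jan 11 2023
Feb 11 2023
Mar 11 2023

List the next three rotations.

Gaps: 30, 31, 31, 28 days — not constant. Every event is on the 11th of the month.
Pattern: the 11th of each month.
Next: April 2023 → Apr 11 2023.
Next: May 2023 → May 11 2023.
June 2023: Jun 11 2023.

Apr 11 2023, May 11 2023, Jun 11 2023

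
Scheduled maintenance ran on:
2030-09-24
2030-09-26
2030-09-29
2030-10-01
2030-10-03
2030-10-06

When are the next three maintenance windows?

2030-10-08, 2030-10-10, 2030-10-13

The gap pattern 2, 3, 2, 2, 3 repeats every 3 events.
These are the Tuesdays, Thursdays and Sundays of each week.
The following Tuesday is 2030-10-08.
Next Thursday: 2030-10-10.
Next Sunday: 2030-10-13.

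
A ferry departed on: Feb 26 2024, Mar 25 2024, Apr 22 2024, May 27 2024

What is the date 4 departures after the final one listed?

Sep 23 2024

All dates are Mondays, 28, 28, 35 days apart.
Specifically, the 4th Monday of each month.
4th Monday of June 2024: Jun 24 2024.
July 2024 — 4th Monday is Jul 22 2024.
4th Monday of August 2024: Aug 26 2024.
4th Monday of September 2024: Sep 23 2024.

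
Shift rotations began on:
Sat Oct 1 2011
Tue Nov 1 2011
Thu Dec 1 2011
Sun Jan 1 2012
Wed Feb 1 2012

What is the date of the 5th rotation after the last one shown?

Each date is the 1st; the gaps (31, 30, 31, 31) track the month lengths.
The rule is the 1st of each month.
Next: March 2012 → Thu Mar 1 2012.
Next: April 2012 → Sun Apr 1 2012.
May 2012: Tue May 1 2012.
Next: June 2012 → Fri Jun 1 2012.
Next: July 2012 → Sun Jul 1 2012.

Sun Jul 1 2012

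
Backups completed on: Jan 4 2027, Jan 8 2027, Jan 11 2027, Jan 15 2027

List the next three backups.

Jan 18 2027, Jan 22 2027, Jan 25 2027

The gap pattern 4, 3, 4 repeats every 2 events.
These are the Mondays and Fridays of each week.
Next Monday: Jan 18 2027.
Next Friday: Jan 22 2027.
Next Monday: Jan 25 2027.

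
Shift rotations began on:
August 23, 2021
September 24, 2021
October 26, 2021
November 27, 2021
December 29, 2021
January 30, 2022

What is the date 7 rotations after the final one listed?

The spacing is 32, 32, 32, 32, 32 days — always 32 days.
January 30, 2022 + 32 days = March 3, 2022.
March 3, 2022 + 32 days = April 4, 2022.
April 4, 2022 + 32 days = May 6, 2022.
May 6, 2022 + 32 days = June 7, 2022.
June 7, 2022 + 32 days = July 9, 2022.
July 9, 2022 + 32 days = August 10, 2022.
August 10, 2022 + 32 days = September 11, 2022.

September 11, 2022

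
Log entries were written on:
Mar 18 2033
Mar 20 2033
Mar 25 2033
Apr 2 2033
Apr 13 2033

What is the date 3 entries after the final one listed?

Gaps: 2, 5, 8, 11 days — each gap is 3 larger than the previous one.
Next gap: 14 days. Apr 13 2033 + 14 days = Apr 27 2033.
Next gap: 17 days. Apr 27 2033 + 17 days = May 14 2033.
Next gap: 20 days. May 14 2033 + 20 days = Jun 3 2033.

Jun 3 2033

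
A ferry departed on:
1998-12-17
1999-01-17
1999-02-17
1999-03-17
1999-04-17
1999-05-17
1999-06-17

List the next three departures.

Gaps: 31, 31, 28, 31, 30, 31 days — not constant. Every event is on the 17th of the month.
Pattern: the 17th of each month.
Next: July 1999 → 1999-07-17.
Next: August 1999 → 1999-08-17.
Next: September 1999 → 1999-09-17.

1999-07-17, 1999-08-17, 1999-09-17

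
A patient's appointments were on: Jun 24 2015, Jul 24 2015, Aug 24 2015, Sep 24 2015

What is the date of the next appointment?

Each date is the 24th; the gaps (30, 31, 31) track the month lengths.
The rule is the 24th of each month.
Next: October 2015 → Oct 24 2015.

Oct 24 2015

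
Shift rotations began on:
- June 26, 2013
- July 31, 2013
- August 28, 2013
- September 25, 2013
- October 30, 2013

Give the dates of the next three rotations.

November 27, 2013; December 25, 2013; January 29, 2014

Every date is a Wednesday; gaps 35, 28, 28, 35 days.
Each is the last Wednesday of its month (at least one falls on the 29th or later, ruling out '4th Wednesday').
Last Wednesday of November 2013: November 27, 2013.
Last Wednesday of December 2013: December 25, 2013.
Last Wednesday of January 2014: January 29, 2014.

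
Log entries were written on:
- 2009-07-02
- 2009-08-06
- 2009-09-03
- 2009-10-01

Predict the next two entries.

All dates are Thursdays, 35, 28, 28 days apart.
Specifically, the 1st Thursday of each month.
November 2009 — 1st Thursday is 2009-11-05.
December 2009 — 1st Thursday is 2009-12-03.

2009-11-05, 2009-12-03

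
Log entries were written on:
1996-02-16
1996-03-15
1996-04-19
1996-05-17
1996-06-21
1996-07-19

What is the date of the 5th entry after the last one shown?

These are Fridays at 28- or 35-day spacing (28, 35, 28, 35, 28).
The pattern: 3rd Friday of the month.
August 1996 — 3rd Friday is 1996-08-16.
3rd Friday of September 1996: 1996-09-20.
3rd Friday of October 1996: 1996-10-18.
3rd Friday of November 1996: 1996-11-15.
3rd Friday of December 1996: 1996-12-20.

1996-12-20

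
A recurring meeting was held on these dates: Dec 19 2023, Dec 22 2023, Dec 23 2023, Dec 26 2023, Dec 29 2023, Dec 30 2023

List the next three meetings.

Jan 2 2024, Jan 5 2024, Jan 6 2024

The gap pattern 3, 1, 3, 3, 1 repeats every 3 events.
These are the Tuesdays, Fridays and Saturdays of each week.
Next Tuesday: Jan 2 2024.
The following Friday is Jan 5 2024.
Next Saturday: Jan 6 2024.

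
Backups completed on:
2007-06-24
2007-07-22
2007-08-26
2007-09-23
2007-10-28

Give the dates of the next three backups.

All dates are Sundays, 28, 35, 28, 35 days apart.
Specifically, the 4th Sunday of each month.
November 2007 — 4th Sunday is 2007-11-25.
December 2007 — 4th Sunday is 2007-12-23.
January 2008 — 4th Sunday is 2008-01-27.

2007-11-25, 2007-12-23, 2008-01-27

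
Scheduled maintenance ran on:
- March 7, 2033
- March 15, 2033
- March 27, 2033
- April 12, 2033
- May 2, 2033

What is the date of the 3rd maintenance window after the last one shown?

The spacing grows by 4 each time: 8, 12, 16, 20 days.
Next gap: 24 days. May 2, 2033 + 24 days = May 26, 2033.
Next gap: 28 days. May 26, 2033 + 28 days = June 23, 2033.
Next gap: 32 days. June 23, 2033 + 32 days = July 25, 2033.

July 25, 2033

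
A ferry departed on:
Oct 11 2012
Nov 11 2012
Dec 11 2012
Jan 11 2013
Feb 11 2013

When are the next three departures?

Mar 11 2013, Apr 11 2013, May 11 2013

Gaps: 31, 30, 31, 31 days — not constant. Every event is on the 11th of the month.
Pattern: the 11th of each month.
Next: March 2013 → Mar 11 2013.
Next: April 2013 → Apr 11 2013.
May 2013: May 11 2013.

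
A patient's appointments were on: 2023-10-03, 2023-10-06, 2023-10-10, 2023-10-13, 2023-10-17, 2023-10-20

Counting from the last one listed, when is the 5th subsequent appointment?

Gaps: 3, 4, 3, 4, 3 days — not constant, but cyclic with period 2.
The events fall on every Tuesday and Friday.
Next Tuesday: 2023-10-24.
Next Friday: 2023-10-27.
Next Tuesday: 2023-10-31.
Next Friday: 2023-11-03.
Next Tuesday: 2023-11-07.

2023-11-07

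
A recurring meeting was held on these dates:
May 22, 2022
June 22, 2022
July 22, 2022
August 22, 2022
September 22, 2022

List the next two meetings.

October 22, 2022; November 22, 2022

The day-of-month is always 22 (31, 30, 31, 31 days between events).
So this recurs on the 22nd of each month.
Next: October 2022 → October 22, 2022.
November 2022: November 22, 2022.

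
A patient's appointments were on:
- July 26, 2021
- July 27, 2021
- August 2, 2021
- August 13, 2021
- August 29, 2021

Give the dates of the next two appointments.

Gaps: 1, 6, 11, 16 days — each gap is 5 larger than the previous one.
Next gap: 21 days. August 29, 2021 + 21 days = September 19, 2021.
Next gap: 26 days. September 19, 2021 + 26 days = October 15, 2021.

September 19, 2021; October 15, 2021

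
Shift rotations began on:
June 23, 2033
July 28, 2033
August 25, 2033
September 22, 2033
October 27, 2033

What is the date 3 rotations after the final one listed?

All dates are Thursdays, 35, 28, 28, 35 days apart.
Specifically, the 4th Thursday of each month.
4th Thursday of November 2033: November 24, 2033.
4th Thursday of December 2033: December 22, 2033.
January 2034 — 4th Thursday is January 26, 2034.

January 26, 2034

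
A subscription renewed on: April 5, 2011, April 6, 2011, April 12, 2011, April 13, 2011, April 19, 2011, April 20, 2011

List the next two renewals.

Gaps: 1, 6, 1, 6, 1 days — not constant, but cyclic with period 2.
The events fall on every Tuesday and Wednesday.
Next Tuesday: April 26, 2011.
The following Wednesday is April 27, 2011.

April 26, 2011; April 27, 2011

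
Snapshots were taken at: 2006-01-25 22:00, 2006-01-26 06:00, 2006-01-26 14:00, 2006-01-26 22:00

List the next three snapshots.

Spacing: 8, 8, 8 h — constant 8 h.
2006-01-26 22:00 + 8 h = 2006-01-27 06:00.
2006-01-27 06:00 + 8 h = 2006-01-27 14:00.
2006-01-27 14:00 + 8 h = 2006-01-27 22:00.

2006-01-27 06:00, 2006-01-27 14:00, 2006-01-27 22:00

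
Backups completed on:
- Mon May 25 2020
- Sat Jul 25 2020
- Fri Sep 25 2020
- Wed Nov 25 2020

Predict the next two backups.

Mon Jan 25 2021, Thu Mar 25 2021

Each date is the 25th; the gaps (61, 62, 61) track the month lengths.
The rule is the 25th of every 2 months.
Next: January 2021 → Mon Jan 25 2021.
Next: March 2021 → Thu Mar 25 2021.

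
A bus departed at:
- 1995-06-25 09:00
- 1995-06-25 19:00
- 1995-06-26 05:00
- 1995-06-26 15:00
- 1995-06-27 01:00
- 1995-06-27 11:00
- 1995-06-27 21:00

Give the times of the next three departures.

Spacing: 10, 10, 10, 10, 10, 10 h — constant 10 h.
1995-06-27 21:00 + 10 h = 1995-06-28 07:00.
1995-06-28 07:00 + 10 h = 1995-06-28 17:00.
1995-06-28 17:00 + 10 h = 1995-06-29 03:00.

1995-06-28 07:00, 1995-06-28 17:00, 1995-06-29 03:00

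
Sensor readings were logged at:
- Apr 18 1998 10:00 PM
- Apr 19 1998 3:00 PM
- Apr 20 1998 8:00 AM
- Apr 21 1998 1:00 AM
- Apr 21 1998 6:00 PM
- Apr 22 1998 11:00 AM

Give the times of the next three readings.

Apr 23 1998 4:00 AM, Apr 23 1998 9:00 PM, Apr 24 1998 2:00 PM

The interval is a steady 17 hours (17, 17, 17, 17, 17).
Apr 22 1998 11:00 AM + 17 h = Apr 23 1998 4:00 AM.
Apr 23 1998 4:00 AM + 17 h = Apr 23 1998 9:00 PM.
Apr 23 1998 9:00 PM + 17 h = Apr 24 1998 2:00 PM.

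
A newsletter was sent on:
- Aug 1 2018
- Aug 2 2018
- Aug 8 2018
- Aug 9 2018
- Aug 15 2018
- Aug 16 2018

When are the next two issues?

Gaps: 1, 6, 1, 6, 1 days — not constant, but cyclic with period 2.
The events fall on every Wednesday and Thursday.
The following Wednesday is Aug 22 2018.
Next Thursday: Aug 23 2018.

Aug 22 2018, Aug 23 2018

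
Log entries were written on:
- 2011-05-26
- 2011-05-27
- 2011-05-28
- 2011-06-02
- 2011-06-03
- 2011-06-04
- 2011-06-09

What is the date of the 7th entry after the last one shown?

2011-06-24

The gap pattern 1, 1, 5, 1, 1, 5 repeats every 3 events.
These are the Thursdays, Fridays and Saturdays of each week.
The following Friday is 2011-06-10.
Next Saturday: 2011-06-11.
The following Thursday is 2011-06-16.
Next Friday: 2011-06-17.
The following Saturday is 2011-06-18.
Next Thursday: 2011-06-23.
Next Friday: 2011-06-24.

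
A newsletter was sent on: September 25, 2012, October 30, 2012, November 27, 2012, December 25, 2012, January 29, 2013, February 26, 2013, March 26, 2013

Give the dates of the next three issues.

Every date is a Tuesday; gaps 35, 28, 28, 35, 28, 28 days.
Each is the last Tuesday of its month (at least one falls on the 29th or later, ruling out '4th Tuesday').
April 2013 ends with Tuesday April 30, 2013.
Last Tuesday of May 2013: May 28, 2013.
June 2013 ends with Tuesday June 25, 2013.

April 30, 2013; May 28, 2013; June 25, 2013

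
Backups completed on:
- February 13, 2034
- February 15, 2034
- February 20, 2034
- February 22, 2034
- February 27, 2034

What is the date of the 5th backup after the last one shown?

March 15, 2034

Gaps: 2, 5, 2, 5 days — not constant, but cyclic with period 2.
The events fall on every Monday and Wednesday.
The following Wednesday is March 1, 2034.
The following Monday is March 6, 2034.
Next Wednesday: March 8, 2034.
The following Monday is March 13, 2034.
Next Wednesday: March 15, 2034.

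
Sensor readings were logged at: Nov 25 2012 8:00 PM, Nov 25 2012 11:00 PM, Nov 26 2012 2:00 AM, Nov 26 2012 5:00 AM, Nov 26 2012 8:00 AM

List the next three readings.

Nov 26 2012 11:00 AM, Nov 26 2012 2:00 PM, Nov 26 2012 5:00 PM

Gaps: 3, 3, 3, 3 hours — each event is 3 hours after the previous one.
Nov 26 2012 8:00 AM + 3 h = Nov 26 2012 11:00 AM.
Nov 26 2012 11:00 AM + 3 h = Nov 26 2012 2:00 PM.
Nov 26 2012 2:00 PM + 3 h = Nov 26 2012 5:00 PM.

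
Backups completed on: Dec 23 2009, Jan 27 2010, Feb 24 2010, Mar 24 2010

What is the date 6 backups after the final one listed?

Gaps: 35, 28, 28 days — a mix of 28 and 35. Every date is a Wednesday.
Each is the 4th Wednesday of its month.
4th Wednesday of April 2010: Apr 28 2010.
May 2010 — 4th Wednesday is May 26 2010.
June 2010 — 4th Wednesday is Jun 23 2010.
4th Wednesday of July 2010: Jul 28 2010.
4th Wednesday of August 2010: Aug 25 2010.
September 2010 — 4th Wednesday is Sep 22 2010.

Sep 22 2010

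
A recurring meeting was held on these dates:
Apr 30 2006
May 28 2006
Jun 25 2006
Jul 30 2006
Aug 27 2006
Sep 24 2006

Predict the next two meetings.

All Sundays; the gaps (28, 28, 35, 28, 28) vary with month length.
This is the last Sunday of each month.
Last Sunday of October 2006: Oct 29 2006.
November 2006 ends with Sunday Nov 26 2006.

Oct 29 2006, Nov 26 2006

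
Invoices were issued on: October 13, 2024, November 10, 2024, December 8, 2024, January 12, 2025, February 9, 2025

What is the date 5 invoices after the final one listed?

Gaps: 28, 28, 35, 28 days — a mix of 28 and 35. Every date is a Sunday.
Each is the 2nd Sunday of its month.
March 2025 — 2nd Sunday is March 9, 2025.
2nd Sunday of April 2025: April 13, 2025.
May 2025 — 2nd Sunday is May 11, 2025.
June 2025 — 2nd Sunday is June 8, 2025.
July 2025 — 2nd Sunday is July 13, 2025.

July 13, 2025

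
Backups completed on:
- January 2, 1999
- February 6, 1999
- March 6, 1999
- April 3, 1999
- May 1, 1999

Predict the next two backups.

All dates are Saturdays, 35, 28, 28, 28 days apart.
Specifically, the 1st Saturday of each month.
1st Saturday of June 1999: June 5, 1999.
1st Saturday of July 1999: July 3, 1999.

June 5, 1999; July 3, 1999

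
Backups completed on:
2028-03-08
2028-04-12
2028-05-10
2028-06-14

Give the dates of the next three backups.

2028-07-12, 2028-08-09, 2028-09-13

These are Wednesdays at 28- or 35-day spacing (35, 28, 35).
The pattern: 2nd Wednesday of the month.
July 2028 — 2nd Wednesday is 2028-07-12.
2nd Wednesday of August 2028: 2028-08-09.
September 2028 — 2nd Wednesday is 2028-09-13.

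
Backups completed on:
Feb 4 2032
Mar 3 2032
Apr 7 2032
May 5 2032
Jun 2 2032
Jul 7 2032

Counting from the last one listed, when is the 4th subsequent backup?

Nov 3 2032

These are Wednesdays at 28- or 35-day spacing (28, 35, 28, 28, 35).
The pattern: 1st Wednesday of the month.
August 2032 — 1st Wednesday is Aug 4 2032.
September 2032 — 1st Wednesday is Sep 1 2032.
October 2032 — 1st Wednesday is Oct 6 2032.
1st Wednesday of November 2032: Nov 3 2032.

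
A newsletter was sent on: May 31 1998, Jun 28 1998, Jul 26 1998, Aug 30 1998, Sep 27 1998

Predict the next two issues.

All Sundays; the gaps (28, 28, 35, 28) vary with month length.
This is the last Sunday of each month.
Last Sunday of October 1998: Oct 25 1998.
Last Sunday of November 1998: Nov 29 1998.

Oct 25 1998, Nov 29 1998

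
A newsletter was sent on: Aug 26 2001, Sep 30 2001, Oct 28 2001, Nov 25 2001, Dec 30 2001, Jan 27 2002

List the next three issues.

Feb 24 2002, Mar 31 2002, Apr 28 2002

These are Sundays with 35, 28, 28, 35, 28-day gaps.
Each is the final Sunday of its month — Sep 30 2001 is past the 28th, so '4th Sunday' doesn't fit.
February 2002 ends with Sunday Feb 24 2002.
Last Sunday of March 2002: Mar 31 2002.
Last Sunday of April 2002: Apr 28 2002.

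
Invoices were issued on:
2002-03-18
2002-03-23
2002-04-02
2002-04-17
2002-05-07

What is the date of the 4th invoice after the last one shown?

2002-09-14

The spacing grows by 5 each time: 5, 10, 15, 20 days.
Next gap: 25 days. 2002-05-07 + 25 days = 2002-06-01.
Next gap: 30 days. 2002-06-01 + 30 days = 2002-07-01.
Next gap: 35 days. 2002-07-01 + 35 days = 2002-08-05.
Next gap: 40 days. 2002-08-05 + 40 days = 2002-09-14.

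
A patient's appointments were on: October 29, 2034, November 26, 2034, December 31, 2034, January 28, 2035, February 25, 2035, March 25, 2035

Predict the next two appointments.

April 29, 2035; May 27, 2035

All Sundays; the gaps (28, 35, 28, 28, 28) vary with month length.
This is the last Sunday of each month.
April 2035 ends with Sunday April 29, 2035.
May 2035 ends with Sunday May 27, 2035.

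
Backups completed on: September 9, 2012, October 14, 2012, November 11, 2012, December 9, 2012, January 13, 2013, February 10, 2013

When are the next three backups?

March 10, 2013; April 14, 2013; May 12, 2013

These are Sundays at 28- or 35-day spacing (35, 28, 28, 35, 28).
The pattern: 2nd Sunday of the month.
2nd Sunday of March 2013: March 10, 2013.
2nd Sunday of April 2013: April 14, 2013.
May 2013 — 2nd Sunday is May 12, 2013.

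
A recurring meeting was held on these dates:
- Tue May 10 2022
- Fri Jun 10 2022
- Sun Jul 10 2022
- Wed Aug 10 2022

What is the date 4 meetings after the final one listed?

Sat Dec 10 2022

Gaps: 31, 30, 31 days — not constant. Every event is on the 10th of the month.
Pattern: the 10th of each month.
Next: September 2022 → Sat Sep 10 2022.
October 2022: Mon Oct 10 2022.
Next: November 2022 → Thu Nov 10 2022.
December 2022: Sat Dec 10 2022.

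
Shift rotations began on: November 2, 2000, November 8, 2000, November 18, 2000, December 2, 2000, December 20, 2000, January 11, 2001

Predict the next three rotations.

The spacing grows by 4 each time: 6, 10, 14, 18, 22 days.
Next gap: 26 days. January 11, 2001 + 26 days = February 6, 2001.
Next gap: 30 days. February 6, 2001 + 30 days = March 8, 2001.
Next gap: 34 days. March 8, 2001 + 34 days = April 11, 2001.

February 6, 2001; March 8, 2001; April 11, 2001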